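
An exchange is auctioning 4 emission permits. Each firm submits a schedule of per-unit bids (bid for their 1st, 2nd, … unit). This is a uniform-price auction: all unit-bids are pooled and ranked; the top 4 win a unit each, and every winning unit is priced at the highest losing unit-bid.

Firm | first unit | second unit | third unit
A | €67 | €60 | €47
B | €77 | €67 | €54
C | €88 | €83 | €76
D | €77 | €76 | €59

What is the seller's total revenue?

Total revenue: €304

All unit-bids, highest first — top 4: 88 (C-1), 83 (C-2), 77 (B-1), 77 (D-1)
Highest rejected unit-bid = €76.
Allocation: B 1, C 2, D 1. Every unit priced at €76.
Revenue = 4 × 76 = €304.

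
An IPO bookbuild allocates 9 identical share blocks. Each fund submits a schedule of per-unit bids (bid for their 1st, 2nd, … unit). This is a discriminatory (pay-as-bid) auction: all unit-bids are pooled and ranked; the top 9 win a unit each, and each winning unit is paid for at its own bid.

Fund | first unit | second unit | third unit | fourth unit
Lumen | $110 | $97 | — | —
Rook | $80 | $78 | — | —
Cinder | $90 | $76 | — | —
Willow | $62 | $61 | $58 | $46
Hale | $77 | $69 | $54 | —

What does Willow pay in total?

Merging the schedules and taking the best 9: 110 (Lumen-1), 97 (Lumen-2), 90 (Cinder-1), 80 (Rook-1), 78 (Rook-2), 77 (Hale-1), 76 (Cinder-2), 69 (Hale-2), 62 (Willow-1)
Next rejected bid: $61 (not a price — pay-as-bid).
Willow's winning unit-bids: 62 = $62.

Willow pays $62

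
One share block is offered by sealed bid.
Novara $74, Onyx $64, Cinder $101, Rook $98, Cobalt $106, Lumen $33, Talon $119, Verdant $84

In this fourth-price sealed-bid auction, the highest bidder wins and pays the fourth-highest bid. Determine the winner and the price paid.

Rule: the highest bidder wins and pays the fourth-highest bid.
Bids in order: 119 (Talon) > 106 (Cobalt) > 101 (Cinder) > 98 (Rook) > 84 (Verdant) > 74 (Novara) > …
Talon is highest; pays the fourth-highest bid, $98.

Talon pays $98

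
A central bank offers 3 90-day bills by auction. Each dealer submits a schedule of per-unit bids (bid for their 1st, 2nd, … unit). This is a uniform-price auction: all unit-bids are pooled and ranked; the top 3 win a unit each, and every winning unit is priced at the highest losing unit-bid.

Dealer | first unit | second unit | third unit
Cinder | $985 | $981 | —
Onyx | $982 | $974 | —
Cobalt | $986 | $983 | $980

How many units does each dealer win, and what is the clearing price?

All unit-bids, highest first — top 3: 986 (Cobalt-1), 985 (Cinder-1), 983 (Cobalt-2)
First bid not allocated: $982.
Allocation: Cinder 1, Cobalt 2.

Cinder 1, Cobalt 2; clearing price $982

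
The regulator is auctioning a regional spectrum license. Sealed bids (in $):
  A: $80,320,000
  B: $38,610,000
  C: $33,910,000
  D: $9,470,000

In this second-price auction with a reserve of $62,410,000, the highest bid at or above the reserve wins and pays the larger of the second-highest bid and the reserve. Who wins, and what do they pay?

A pays $62,410,000

Bids ranked: 80,320,000 (A) > 38,610,000 (B) > 33,910,000 (C) > 9,470,000 (D)
A has the top bid at or above the reserve ($80,320,000).
max(second-highest $38,610,000, reserve $62,410,000) = $62,410,000.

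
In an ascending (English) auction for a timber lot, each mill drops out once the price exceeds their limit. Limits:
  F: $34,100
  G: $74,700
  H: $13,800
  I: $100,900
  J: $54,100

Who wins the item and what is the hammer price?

I wins at $74,700

Ascending (English) auction: the price rises until one bidder remains; the winner pays the price at which the last rival dropped out.
Limits in order: 100,900 (I) > 74,700 (G) > 54,100 (J) > 34,100 (F) > 13,800 (H)
Bidding ends when G exits at $74,700; I takes it.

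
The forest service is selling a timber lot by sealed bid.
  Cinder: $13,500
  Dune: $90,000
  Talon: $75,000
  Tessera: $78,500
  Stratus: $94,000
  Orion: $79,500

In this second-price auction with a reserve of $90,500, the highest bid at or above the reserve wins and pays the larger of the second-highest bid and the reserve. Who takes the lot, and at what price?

Stratus pays $90,500

Bids ranked: 94,000 (Stratus) > 90,000 (Dune) > 79,500 (Orion) > 78,500 (Tessera) > 75,000 (Talon) > 13,500 (Cinder)
Highest eligible bid: Stratus at $94,000.
max(second-highest $90,000, reserve $90,500) = $90,500.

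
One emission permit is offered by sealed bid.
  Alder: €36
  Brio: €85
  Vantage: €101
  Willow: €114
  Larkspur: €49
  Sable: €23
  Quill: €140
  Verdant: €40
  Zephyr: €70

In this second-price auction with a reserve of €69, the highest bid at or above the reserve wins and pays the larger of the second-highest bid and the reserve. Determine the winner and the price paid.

Quill pays €114

Bids ranked: 140 (Quill) > 114 (Willow) > 101 (Vantage) > 85 (Brio) > 70 (Zephyr) > 49 (Larkspur) > …
Quill has the top bid at or above the reserve (€140).
Second-highest bid €114 exceeds the reserve €69 → payment €114.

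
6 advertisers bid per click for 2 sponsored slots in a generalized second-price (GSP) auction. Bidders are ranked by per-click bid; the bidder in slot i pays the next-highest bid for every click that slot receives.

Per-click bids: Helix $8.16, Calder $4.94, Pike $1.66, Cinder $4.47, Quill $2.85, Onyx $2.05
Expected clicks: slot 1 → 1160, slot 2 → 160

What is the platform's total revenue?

Total revenue: $6445.60

Per-click bids in order: $8.16 (Helix) > $4.94 (Calder) > $4.47 (Cinder) > …
Slot 1: Helix pays $4.94 × 1160 = $5730.40
Slot 2: Calder pays $4.47 × 160 = $715.20
Total = $6445.60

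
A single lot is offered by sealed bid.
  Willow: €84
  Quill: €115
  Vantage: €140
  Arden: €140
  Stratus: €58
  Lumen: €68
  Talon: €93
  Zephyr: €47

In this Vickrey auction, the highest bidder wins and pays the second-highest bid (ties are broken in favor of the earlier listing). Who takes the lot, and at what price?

Vantage pays €140

Rule: the highest bidder wins and pays the second-highest bid.
Sorting bids: 140 (Vantage) > 140 (Arden) > 115 (Quill) > 93 (Talon) > 84 (Willow) > 68 (Lumen) > …
Vantage and Arden tie at €140; tie-break gives it to Vantage.
Second-price: Vantage pays Arden's bid of €140.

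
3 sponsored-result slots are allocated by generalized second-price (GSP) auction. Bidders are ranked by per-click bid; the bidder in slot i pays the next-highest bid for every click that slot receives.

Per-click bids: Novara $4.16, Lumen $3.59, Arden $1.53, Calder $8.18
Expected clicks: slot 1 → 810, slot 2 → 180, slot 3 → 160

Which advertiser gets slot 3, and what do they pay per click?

Sorting advertisers: $8.18 (Calder) > $4.16 (Novara) > $3.59 (Lumen) > $1.53 (Arden)
Slot 3 goes to the third-ranked bidder, Lumen, who pays the next bid down: $1.53/click.

Lumen; $1.53 per click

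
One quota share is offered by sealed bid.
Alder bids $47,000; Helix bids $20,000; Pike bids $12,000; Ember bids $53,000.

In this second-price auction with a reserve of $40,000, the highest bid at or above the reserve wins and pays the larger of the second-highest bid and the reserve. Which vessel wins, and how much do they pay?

Rule: the highest bid at or above the reserve wins and pays the larger of the second-highest bid and the reserve.
Bids ranked: 53,000 (Ember) > 47,000 (Alder) > 20,000 (Helix) > 12,000 (Pike)
Highest eligible bid: Ember at $53,000.
max(second-highest $47,000, reserve $40,000) = $47,000; the reserve does not bind.

Ember pays $47,000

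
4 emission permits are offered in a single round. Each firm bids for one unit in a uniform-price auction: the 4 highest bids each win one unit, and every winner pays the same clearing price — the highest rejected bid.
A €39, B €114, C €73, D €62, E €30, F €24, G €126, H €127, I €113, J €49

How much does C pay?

C pays €0

Sorting: 127 (H), 126 (G), 114 (B), 113 (I), 73 (C), 62 (D), …
Winners (4 units): H, G, B, I.
Clearing price = highest rejected bid = €73.
C does not win → pays €0.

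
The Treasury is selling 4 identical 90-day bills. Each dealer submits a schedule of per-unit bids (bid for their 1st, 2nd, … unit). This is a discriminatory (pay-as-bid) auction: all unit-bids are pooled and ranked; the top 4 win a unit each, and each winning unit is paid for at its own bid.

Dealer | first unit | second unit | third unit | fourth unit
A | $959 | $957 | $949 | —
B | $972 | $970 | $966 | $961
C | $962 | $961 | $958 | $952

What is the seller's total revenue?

Total revenue: $3,870

Pooled unit-bids ranked (top 4): 972 (B-1), 970 (B-2), 966 (B-3), 962 (C-1)
Next rejected bid: $961 (not a price — pay-as-bid).
Each winning unit pays its own bid.
Revenue = 972 + 970 + 966 + 962 = $3,870.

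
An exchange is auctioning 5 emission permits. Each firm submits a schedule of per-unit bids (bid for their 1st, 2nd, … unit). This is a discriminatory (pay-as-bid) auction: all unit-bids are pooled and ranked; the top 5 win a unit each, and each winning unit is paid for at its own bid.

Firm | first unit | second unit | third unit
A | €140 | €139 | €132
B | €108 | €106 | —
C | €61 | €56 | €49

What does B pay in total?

Pooled unit-bids ranked (top 5): 140 (A-1), 139 (A-2), 132 (A-3), 108 (B-1), 106 (B-2)
Next rejected bid: €61 (not a price — pay-as-bid).
B's winning unit-bids: 108 + 106 = €214.

B pays €214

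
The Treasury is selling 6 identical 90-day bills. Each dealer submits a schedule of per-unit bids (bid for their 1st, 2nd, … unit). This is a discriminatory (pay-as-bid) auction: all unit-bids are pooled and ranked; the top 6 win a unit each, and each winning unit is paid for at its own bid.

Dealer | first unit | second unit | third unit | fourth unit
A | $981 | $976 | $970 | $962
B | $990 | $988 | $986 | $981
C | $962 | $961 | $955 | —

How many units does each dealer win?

A 2, B 4

Pooled unit-bids ranked (top 6): 990 (B-1), 988 (B-2), 986 (B-3), 981 (A-1), 981 (B-4), 976 (A-2)
Next rejected bid: $970 (not a price — pay-as-bid).
Allocation: A 2, B 4.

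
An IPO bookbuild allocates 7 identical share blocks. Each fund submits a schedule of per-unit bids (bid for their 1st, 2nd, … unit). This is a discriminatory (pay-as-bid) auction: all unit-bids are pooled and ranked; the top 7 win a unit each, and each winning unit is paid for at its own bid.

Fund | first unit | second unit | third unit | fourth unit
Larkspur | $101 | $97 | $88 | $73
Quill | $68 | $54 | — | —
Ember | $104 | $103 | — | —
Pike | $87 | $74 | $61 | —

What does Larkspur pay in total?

Larkspur pays $286

Pooled unit-bids ranked (top 7): 104 (Ember-1), 103 (Ember-2), 101 (Larkspur-1), 97 (Larkspur-2), 88 (Larkspur-3), 87 (Pike-1), 74 (Pike-2)
Next rejected bid: $73 (not a price — pay-as-bid).
Larkspur's winning unit-bids: 101 + 97 + 88 = $286.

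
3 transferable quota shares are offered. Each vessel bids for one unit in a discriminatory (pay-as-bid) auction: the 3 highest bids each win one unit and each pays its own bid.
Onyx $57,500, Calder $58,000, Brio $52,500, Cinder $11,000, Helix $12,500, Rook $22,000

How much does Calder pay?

Calder pays $58,000

Sorting: 58,000 (Calder), 57,500 (Onyx), 52,500 (Brio), 22,000 (Rook), 12,500 (Helix), …
The 3 highest are Calder, Onyx, Brio.
Calder wins → own bid $58,000.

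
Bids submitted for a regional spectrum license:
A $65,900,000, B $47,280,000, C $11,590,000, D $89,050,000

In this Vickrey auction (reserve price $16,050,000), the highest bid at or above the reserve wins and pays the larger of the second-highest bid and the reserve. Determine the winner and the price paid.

Rule: the highest bid at or above the reserve wins and pays the larger of the second-highest bid and the reserve.
Sorting bids: 89,050,000 (D) > 65,900,000 (A) > 47,280,000 (B) > 11,590,000 (C)
Highest eligible bid: D at $89,050,000.
max(second-highest $65,900,000, reserve $16,050,000) = $65,900,000; the reserve does not bind.

D pays $65,900,000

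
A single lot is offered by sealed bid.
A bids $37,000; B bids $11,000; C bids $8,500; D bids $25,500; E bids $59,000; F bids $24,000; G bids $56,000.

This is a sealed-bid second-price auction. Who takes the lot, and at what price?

Sealed-bid second-price auction: the highest bidder wins and pays the second-highest bid.
Bids ranked: 59,000 (E) > 56,000 (G) > 37,000 (A) > 25,500 (D) > 24,000 (F) > 11,000 (B) > …
Second-price: E pays G's bid of $56,000.

E pays $56,000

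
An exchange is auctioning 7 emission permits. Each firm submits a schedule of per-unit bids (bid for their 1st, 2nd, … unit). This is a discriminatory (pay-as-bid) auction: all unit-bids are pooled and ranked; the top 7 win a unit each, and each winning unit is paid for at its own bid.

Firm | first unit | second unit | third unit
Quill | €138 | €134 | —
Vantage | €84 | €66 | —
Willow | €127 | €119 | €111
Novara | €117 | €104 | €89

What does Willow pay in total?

Willow pays €357

Pooled unit-bids ranked (top 7): 138 (Quill-1), 134 (Quill-2), 127 (Willow-1), 119 (Willow-2), 117 (Novara-1), 111 (Willow-3), 104 (Novara-2)
Next rejected bid: €89 (not a price — pay-as-bid).
Willow's winning unit-bids: 127 + 119 + 111 = €357.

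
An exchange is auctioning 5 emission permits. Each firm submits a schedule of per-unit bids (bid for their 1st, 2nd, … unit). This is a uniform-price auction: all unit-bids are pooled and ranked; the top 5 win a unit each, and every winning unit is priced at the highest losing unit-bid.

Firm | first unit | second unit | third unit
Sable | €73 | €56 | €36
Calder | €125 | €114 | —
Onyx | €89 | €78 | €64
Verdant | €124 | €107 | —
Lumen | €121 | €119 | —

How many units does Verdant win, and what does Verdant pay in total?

Verdant: 1 unit, pays €107

Merging the schedules and taking the best 5: 125 (Calder-1), 124 (Verdant-1), 121 (Lumen-1), 119 (Lumen-2), 114 (Calder-2)
The (k+1)-th unit-bid is €107.
Verdant wins 1 unit(s) at €107 each.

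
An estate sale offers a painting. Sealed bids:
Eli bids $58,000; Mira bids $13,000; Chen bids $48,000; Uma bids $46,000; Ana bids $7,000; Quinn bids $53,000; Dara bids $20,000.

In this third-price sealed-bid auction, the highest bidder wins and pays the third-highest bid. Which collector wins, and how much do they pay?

Bids ranked: 58,000 (Eli) > 53,000 (Quinn) > 48,000 (Chen) > 46,000 (Uma) > 20,000 (Dara) > 13,000 (Mira) > …
Eli is highest; pays the third-highest bid, $48,000.

Eli pays $48,000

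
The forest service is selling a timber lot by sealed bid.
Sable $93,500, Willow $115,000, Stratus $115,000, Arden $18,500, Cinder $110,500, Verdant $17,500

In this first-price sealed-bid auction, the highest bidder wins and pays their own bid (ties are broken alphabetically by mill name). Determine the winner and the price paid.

Stratus pays $115,000

Sorting bids: 115,000 (Stratus) > 115,000 (Willow) > 110,500 (Cinder) > 93,500 (Sable) > 18,500 (Arden) > 17,500 (Verdant)
Stratus and Willow tie at $115,000; tie-break gives it to Stratus.
Stratus is highest → pays own bid, $115,000.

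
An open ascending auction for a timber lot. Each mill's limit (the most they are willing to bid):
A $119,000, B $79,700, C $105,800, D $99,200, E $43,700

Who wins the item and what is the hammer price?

A wins at $105,800

Rule: the price rises until one bidder remains; the winner pays the price at which the last rival dropped out.
Limits ranked: 119,000 (A) > 105,800 (C) > 99,200 (D) > 79,700 (B) > 43,700 (E)
Bidding ends when C exits at $105,800; A takes it.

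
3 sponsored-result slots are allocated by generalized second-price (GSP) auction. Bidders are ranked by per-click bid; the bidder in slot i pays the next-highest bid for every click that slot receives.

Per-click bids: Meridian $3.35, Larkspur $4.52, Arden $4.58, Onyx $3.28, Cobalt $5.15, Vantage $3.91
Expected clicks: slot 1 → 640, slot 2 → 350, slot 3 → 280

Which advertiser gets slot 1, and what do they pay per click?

Per-click bids in order: $5.15 (Cobalt) > $4.58 (Arden) > $4.52 (Larkspur) > $3.91 (Vantage) > …
Slot 1 goes to the first-ranked bidder, Cobalt, who pays the next bid down: $4.58/click.

Cobalt; $4.58 per click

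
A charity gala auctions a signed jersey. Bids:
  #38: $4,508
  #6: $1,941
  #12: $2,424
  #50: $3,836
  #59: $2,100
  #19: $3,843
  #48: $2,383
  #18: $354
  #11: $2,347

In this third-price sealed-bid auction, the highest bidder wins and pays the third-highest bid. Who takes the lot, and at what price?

Bids in order: 4,508 (#38) > 3,843 (#19) > 3,836 (#50) > 2,424 (#12) > 2,383 (#48) > 2,347 (#11) > …
#38 is highest; pays the third-highest bid, $3,836.

#38 pays $3,836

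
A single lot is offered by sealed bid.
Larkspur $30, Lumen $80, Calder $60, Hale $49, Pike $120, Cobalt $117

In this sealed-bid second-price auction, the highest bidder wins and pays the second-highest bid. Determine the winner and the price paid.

Rule: the highest bidder wins and pays the second-highest bid.
Bids ranked: 120 (Pike) > 117 (Cobalt) > 80 (Lumen) > 60 (Calder) > 49 (Hale) > 30 (Larkspur)
Second-price: Pike pays Cobalt's bid of $117.

Pike pays $117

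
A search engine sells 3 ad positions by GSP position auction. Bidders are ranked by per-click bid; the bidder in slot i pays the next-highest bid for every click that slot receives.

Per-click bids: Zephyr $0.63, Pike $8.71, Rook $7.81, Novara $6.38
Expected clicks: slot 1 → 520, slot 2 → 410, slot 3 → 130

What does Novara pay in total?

Novara pays $81.90

Sorting advertisers: $8.71 (Pike) > $7.81 (Rook) > $6.38 (Novara) > $0.63 (Zephyr)
Novara holds slot 3 → pays next bid $0.63 × 130 clicks = $81.90.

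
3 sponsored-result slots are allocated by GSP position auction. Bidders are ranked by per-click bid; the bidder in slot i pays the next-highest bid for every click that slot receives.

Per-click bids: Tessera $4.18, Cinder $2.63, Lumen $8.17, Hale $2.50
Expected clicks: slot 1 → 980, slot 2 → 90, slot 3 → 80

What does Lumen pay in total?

Sorting advertisers: $8.17 (Lumen) > $4.18 (Tessera) > $2.63 (Cinder) > $2.50 (Hale)
Lumen holds slot 1 → pays next bid $4.18 × 980 clicks = $4096.40.

Lumen pays $4096.40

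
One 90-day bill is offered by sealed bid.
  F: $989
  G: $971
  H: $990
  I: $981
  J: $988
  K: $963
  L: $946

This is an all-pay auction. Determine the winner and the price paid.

Rule: the highest bidder wins the item, but every bidder pays their own bid.
Bids in order: 990 (H) > 989 (F) > 988 (J) > 981 (I) > 971 (G) > 963 (K) > …
H is highest and takes the item; every bidder forfeits their bid.

H pays $990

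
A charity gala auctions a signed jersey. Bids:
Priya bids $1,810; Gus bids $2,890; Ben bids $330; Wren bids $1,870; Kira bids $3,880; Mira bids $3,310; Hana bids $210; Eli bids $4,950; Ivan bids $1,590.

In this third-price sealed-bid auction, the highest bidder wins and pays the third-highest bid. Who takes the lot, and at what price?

Eli pays $3,310

Third-price sealed-bid auction: the highest bidder wins and pays the third-highest bid.
Sorting bids: 4,950 (Eli) > 3,880 (Kira) > 3,310 (Mira) > 2,890 (Gus) > 1,870 (Wren) > 1,810 (Priya) > …
Eli wins; payment is bid #3 in the ranking = $3,310.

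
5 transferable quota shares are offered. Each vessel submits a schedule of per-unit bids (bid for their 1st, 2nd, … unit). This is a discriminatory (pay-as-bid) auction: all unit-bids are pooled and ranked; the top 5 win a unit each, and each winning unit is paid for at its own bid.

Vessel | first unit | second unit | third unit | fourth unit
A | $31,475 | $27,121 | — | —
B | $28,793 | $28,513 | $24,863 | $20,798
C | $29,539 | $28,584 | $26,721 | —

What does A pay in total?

A pays $31,475

Merging the schedules and taking the best 5: 31,475 (A-1), 29,539 (C-1), 28,793 (B-1), 28,584 (C-2), 28,513 (B-2)
Next rejected bid: $27,121 (not a price — pay-as-bid).
A's winning unit-bids: 31,475 = $31,475.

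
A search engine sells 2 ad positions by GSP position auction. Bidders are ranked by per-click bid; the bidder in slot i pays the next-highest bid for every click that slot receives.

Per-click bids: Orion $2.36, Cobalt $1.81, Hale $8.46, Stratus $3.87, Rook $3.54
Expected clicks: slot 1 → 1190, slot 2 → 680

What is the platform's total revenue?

Per-click bids in order: $8.46 (Hale) > $3.87 (Stratus) > $3.54 (Rook) > …
Slot 1: Hale pays $3.87 × 1190 = $4605.30
Slot 2: Stratus pays $3.54 × 680 = $2407.20
Total = $7012.50

Total revenue: $7012.50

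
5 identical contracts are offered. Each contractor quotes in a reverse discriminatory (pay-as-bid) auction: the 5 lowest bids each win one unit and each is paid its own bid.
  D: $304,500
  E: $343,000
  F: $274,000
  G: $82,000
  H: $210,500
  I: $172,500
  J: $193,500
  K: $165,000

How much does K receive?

K is paid $165,000

Ordering the bids: 82,000 (G), 165,000 (K), 172,500 (I), 193,500 (J), 210,500 (H), 274,000 (F), 304,500 (D), …
Lowest 5: G, K, I, J, H.
K wins → own bid $165,000.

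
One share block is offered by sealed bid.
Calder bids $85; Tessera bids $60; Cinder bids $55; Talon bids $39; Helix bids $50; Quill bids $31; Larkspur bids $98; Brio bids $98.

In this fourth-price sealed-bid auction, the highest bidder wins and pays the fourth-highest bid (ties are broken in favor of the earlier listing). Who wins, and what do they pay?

Bids ranked: 98 (Larkspur) > 98 (Brio) > 85 (Calder) > 60 (Tessera) > 55 (Cinder) > 50 (Helix) > …
Tie at $98 → Larkspur wins by tie-break.
Larkspur is highest; pays the fourth-highest bid, $60.

Larkspur pays $60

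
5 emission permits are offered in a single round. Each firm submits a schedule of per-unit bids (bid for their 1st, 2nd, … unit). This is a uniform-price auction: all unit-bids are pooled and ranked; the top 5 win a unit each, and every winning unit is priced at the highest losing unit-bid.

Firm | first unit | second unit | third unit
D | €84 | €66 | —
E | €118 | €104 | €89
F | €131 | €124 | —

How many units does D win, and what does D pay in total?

D: 0 units, pays €0

Pooled unit-bids ranked (top 5): 131 (F-1), 124 (F-2), 118 (E-1), 104 (E-2), 89 (E-3)
Highest rejected unit-bid = €84.
D wins 0 unit(s) at €84 each.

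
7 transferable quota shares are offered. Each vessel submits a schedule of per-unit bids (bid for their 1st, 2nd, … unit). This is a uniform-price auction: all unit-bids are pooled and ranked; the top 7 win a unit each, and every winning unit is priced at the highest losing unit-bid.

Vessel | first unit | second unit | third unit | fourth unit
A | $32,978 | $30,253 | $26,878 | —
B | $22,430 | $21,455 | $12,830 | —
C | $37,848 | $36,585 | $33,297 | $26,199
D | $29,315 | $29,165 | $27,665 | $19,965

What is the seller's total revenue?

Pooled unit-bids ranked (top 7): 37,848 (C-1), 36,585 (C-2), 33,297 (C-3), 32,978 (A-1), 30,253 (A-2), 29,315 (D-1), 29,165 (D-2)
The (k+1)-th unit-bid is $27,665.
Allocation: A 2, C 3, D 2. Every unit priced at $27,665.
Revenue = 7 × 27,665 = $193,655.

Total revenue: $193,655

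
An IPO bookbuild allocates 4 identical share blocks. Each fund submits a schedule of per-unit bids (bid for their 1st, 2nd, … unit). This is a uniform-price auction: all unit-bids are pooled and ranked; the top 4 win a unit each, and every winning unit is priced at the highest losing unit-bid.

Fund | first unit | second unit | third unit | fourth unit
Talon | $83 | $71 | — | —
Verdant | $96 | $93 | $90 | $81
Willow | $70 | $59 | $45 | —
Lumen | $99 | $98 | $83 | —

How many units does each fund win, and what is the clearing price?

Lumen 2, Verdant 2; clearing price $90

Pooled unit-bids ranked (top 4): 99 (Lumen-1), 98 (Lumen-2), 96 (Verdant-1), 93 (Verdant-2)
The (k+1)-th unit-bid is $90.
Allocation: Lumen 2, Verdant 2.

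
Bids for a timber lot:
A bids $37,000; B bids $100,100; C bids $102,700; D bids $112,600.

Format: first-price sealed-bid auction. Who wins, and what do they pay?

D pays $112,600

Bids in order: 112,600 (D) > 102,700 (C) > 100,100 (B) > 37,000 (A)
D is highest → pays own bid, $112,600.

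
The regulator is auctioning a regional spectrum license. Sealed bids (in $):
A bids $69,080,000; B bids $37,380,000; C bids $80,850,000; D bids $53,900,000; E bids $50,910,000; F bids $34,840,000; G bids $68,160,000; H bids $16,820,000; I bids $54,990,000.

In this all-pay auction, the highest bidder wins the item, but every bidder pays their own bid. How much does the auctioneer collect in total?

Total revenue: $466,930,000

Sorting bids: 80,850,000 (C) > 69,080,000 (A) > 68,160,000 (G) > 54,990,000 (I) > 53,900,000 (D) > 50,910,000 (E) > …
C wins with the top bid; all bids are sunk regardless.
Every bidder forfeits their bid regardless of winning.
Revenue = 69,080,000 + 37,380,000 + 80,850,000 + 53,900,000 + 50,910,000 + 34,840,000 + 68,160,000 + 16,820,000 + 54,990,000 = $466,930,000.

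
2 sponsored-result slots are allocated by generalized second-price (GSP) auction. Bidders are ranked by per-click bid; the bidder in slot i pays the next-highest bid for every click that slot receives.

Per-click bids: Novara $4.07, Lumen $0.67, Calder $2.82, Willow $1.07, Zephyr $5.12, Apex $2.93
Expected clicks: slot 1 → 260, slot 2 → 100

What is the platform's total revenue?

Total revenue: $1351.20

Per-click bids in order: $5.12 (Zephyr) > $4.07 (Novara) > $2.93 (Apex) > …
Slot 1: Zephyr pays $4.07 × 260 = $1058.20
Slot 2: Novara pays $2.93 × 100 = $293.00
Total = $1351.20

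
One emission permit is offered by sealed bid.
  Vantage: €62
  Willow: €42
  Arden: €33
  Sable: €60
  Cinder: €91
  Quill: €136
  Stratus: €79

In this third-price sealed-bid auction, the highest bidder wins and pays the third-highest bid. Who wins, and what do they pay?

Sorting bids: 136 (Quill) > 91 (Cinder) > 79 (Stratus) > 62 (Vantage) > 60 (Sable) > 42 (Willow) > …
Quill wins; payment is bid #3 in the ranking = €79.

Quill pays €79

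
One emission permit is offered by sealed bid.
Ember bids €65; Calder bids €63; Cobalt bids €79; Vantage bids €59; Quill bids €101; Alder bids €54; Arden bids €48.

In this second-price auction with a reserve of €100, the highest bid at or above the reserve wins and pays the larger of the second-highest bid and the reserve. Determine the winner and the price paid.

Rule: the highest bid at or above the reserve wins and pays the larger of the second-highest bid and the reserve.
Bids in order: 101 (Quill) > 79 (Cobalt) > 65 (Ember) > 63 (Calder) > 59 (Vantage) > 54 (Alder) > …
Quill has the top bid at or above the reserve (€101).
max(second-highest €79, reserve €100) = €100.

Quill pays €100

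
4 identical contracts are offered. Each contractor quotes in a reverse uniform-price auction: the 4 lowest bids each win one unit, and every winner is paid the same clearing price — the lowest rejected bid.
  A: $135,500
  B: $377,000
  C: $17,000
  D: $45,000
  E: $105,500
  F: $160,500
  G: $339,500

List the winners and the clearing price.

Sorting: 17,000 (C), 45,000 (D), 105,500 (E), 135,500 (A), 160,500 (F), 339,500 (G), …
The 4 lowest are C, D, E, A.
Clearing price = lowest rejected bid = $160,500.

C, D, E, A; each is paid $160,500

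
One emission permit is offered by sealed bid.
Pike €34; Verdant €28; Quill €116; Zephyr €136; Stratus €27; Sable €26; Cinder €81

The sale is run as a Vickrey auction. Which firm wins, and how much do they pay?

Zephyr pays €116

Vickrey auction: the highest bidder wins and pays the second-highest bid.
Bids ranked: 136 (Zephyr) > 116 (Quill) > 81 (Cinder) > 34 (Pike) > 28 (Verdant) > 27 (Stratus) > …
Zephyr wins with the highest bid; price is set by the runner-up at €116.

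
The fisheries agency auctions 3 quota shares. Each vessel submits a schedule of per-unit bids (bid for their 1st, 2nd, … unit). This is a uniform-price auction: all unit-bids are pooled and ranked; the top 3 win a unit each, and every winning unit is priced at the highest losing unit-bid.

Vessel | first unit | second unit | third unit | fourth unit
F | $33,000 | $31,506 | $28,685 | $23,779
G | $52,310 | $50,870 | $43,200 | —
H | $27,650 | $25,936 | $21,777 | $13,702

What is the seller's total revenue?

All unit-bids, highest first — top 3: 52,310 (G-1), 50,870 (G-2), 43,200 (G-3)
The (k+1)-th unit-bid is $33,000.
Allocation: G 3. Every unit priced at $33,000.
Revenue = 3 × 33,000 = $99,000.

Total revenue: $99,000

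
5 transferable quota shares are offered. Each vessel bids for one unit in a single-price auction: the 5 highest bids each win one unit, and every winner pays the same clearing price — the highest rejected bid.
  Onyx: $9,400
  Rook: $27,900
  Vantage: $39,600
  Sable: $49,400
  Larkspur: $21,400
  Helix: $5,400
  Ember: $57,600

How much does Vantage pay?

Bids ranked high→low: 57,600 (Ember), 49,400 (Sable), 39,600 (Vantage), 27,900 (Rook), 21,400 (Larkspur), 9,400 (Onyx), 5,400 (Helix)
The 5 highest are Ember, Sable, Vantage, Rook, Larkspur.
Clearing price = highest rejected bid = $9,400.
Vantage wins → pays $9,400.

Vantage pays $9,400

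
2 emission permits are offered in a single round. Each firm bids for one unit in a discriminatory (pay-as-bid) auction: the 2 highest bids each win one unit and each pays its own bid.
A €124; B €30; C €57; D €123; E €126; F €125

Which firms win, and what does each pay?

E €126, F €125

Bids ranked high→low: 126 (E), 125 (F), 124 (A), 123 (D), …
The 2 highest are E, F.
Each winner pays its own bid: E €126, F €125.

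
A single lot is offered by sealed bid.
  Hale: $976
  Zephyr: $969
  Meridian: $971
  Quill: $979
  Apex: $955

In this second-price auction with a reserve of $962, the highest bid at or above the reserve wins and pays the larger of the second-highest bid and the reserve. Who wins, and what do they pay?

Quill pays $976

Bids ranked: 979 (Quill) > 976 (Hale) > 971 (Meridian) > 969 (Zephyr) > 955 (Apex)
Quill has the top bid at or above the reserve ($979).
max(second-highest $976, reserve $962) = $976; the reserve does not bind.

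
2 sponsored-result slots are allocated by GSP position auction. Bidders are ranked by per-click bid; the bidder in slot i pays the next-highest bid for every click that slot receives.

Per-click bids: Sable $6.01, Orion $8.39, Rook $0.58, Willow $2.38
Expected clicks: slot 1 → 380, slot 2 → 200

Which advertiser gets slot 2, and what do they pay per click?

Sable; $2.38 per click

Ranked by bid: $8.39 (Orion) > $6.01 (Sable) > $2.38 (Willow) > …
Slot 2 goes to the second-ranked bidder, Sable, who pays the next bid down: $2.38/click.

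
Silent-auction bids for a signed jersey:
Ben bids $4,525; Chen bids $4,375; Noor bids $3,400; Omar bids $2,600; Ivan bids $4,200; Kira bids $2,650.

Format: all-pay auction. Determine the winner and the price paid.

Sorting bids: 4,525 (Ben) > 4,375 (Chen) > 4,200 (Ivan) > 3,400 (Noor) > 2,650 (Kira) > 2,600 (Omar)
Ben is highest and takes the item; every bidder forfeits their bid.

Ben pays $4,525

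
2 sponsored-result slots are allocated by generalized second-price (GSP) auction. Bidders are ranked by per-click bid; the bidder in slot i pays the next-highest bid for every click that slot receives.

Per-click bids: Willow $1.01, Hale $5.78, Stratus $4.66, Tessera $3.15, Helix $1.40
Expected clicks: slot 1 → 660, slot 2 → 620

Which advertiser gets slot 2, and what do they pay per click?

Sorting advertisers: $5.78 (Hale) > $4.66 (Stratus) > $3.15 (Tessera) > …
Slot 2 goes to the second-ranked bidder, Stratus, who pays the next bid down: $3.15/click.

Stratus; $3.15 per click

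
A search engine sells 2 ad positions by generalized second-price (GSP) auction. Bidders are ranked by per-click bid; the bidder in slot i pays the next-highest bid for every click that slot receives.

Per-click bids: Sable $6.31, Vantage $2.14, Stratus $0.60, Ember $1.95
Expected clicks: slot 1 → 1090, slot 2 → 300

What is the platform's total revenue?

Total revenue: $2917.60

Ranked by bid: $6.31 (Sable) > $2.14 (Vantage) > $1.95 (Ember) > …
Slot 1: Sable pays $2.14 × 1090 = $2332.60
Slot 2: Vantage pays $1.95 × 300 = $585.00
Total = $2917.60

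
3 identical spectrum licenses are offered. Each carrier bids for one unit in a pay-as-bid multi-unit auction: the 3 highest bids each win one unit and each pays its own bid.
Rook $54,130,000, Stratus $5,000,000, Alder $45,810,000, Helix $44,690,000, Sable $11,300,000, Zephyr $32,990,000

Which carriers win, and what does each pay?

Rook $54,130,000, Alder $45,810,000, Helix $44,690,000

Ordering the bids: 54,130,000 (Rook), 45,810,000 (Alder), 44,690,000 (Helix), 32,990,000 (Zephyr), 11,300,000 (Sable), …
Top 3: Rook, Alder, Helix.
Each winner pays its own bid: Rook $54,130,000, Alder $45,810,000, Helix $44,690,000.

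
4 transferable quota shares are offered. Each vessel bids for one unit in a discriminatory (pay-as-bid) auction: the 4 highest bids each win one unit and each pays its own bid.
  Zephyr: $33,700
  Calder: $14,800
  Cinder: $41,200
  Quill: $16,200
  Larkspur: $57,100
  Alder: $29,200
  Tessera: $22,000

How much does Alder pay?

Alder pays $29,200

Bids ranked high→low: 57,100 (Larkspur), 41,200 (Cinder), 33,700 (Zephyr), 29,200 (Alder), 22,000 (Tessera), 16,200 (Quill), …
Top 4: Larkspur, Cinder, Zephyr, Alder.
Alder wins → own bid $29,200.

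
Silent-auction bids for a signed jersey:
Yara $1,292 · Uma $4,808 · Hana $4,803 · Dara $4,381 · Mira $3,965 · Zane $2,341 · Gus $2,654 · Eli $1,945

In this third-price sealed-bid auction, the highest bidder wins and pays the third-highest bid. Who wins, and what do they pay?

Rule: the highest bidder wins and pays the third-highest bid.
Bids in order: 4,808 (Uma) > 4,803 (Hana) > 4,381 (Dara) > 3,965 (Mira) > 2,654 (Gus) > 2,341 (Zane) > …
Uma is highest; pays the third-highest bid, $4,381.

Uma pays $4,381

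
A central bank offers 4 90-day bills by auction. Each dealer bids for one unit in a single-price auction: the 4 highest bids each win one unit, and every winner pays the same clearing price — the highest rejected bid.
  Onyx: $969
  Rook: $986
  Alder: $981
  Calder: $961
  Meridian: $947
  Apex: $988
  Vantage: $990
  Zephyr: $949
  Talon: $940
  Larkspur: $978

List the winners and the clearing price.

Bids ranked high→low: 990 (Vantage), 988 (Apex), 986 (Rook), 981 (Alder), 978 (Larkspur), 969 (Onyx), …
Top 4: Vantage, Apex, Rook, Alder.
Highest unsuccessful bid: $978 → clearing price.

Vantage, Apex, Rook, Alder; each pays $978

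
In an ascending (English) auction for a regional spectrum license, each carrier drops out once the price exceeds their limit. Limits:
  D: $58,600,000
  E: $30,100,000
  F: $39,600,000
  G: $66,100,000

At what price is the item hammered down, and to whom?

G wins at $58,600,000

Rule: the price rises until one bidder remains; the winner pays the price at which the last rival dropped out.
Limits ranked: 66,100,000 (G) > 58,600,000 (D) > 39,600,000 (F) > 30,100,000 (E)
Bidding ends when D exits at $58,600,000; G takes it.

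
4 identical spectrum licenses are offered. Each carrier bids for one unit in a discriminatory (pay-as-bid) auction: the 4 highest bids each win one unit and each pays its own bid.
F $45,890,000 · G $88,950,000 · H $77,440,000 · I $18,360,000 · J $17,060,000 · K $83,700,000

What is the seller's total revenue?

Total revenue: $295,980,000

Bids ranked high→low: 88,950,000 (G), 83,700,000 (K), 77,440,000 (H), 45,890,000 (F), 18,360,000 (I), 17,060,000 (J)
The 4 highest are G, K, H, F.
Total revenue = 88,950,000 + 83,700,000 + 77,440,000 + 45,890,000 = $295,980,000.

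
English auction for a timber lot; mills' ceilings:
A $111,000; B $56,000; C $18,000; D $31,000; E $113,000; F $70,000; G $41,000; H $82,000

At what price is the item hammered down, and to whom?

Rule: the price rises until one bidder remains; the winner pays the price at which the last rival dropped out.
Sorting limits: 113,000 (E) > 111,000 (A) > 82,000 (H) > 70,000 (F) > 56,000 (B) > 41,000 (G) > …
A is the last rival to drop out, at $111,000; E remains and wins at that price.

E wins at $111,000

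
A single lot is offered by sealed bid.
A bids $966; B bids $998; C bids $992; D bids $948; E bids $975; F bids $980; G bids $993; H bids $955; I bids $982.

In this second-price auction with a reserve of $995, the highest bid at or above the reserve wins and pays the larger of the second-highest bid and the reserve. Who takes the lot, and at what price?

Sorting bids: 998 (B) > 993 (G) > 992 (C) > 982 (I) > 980 (F) > 975 (E) > …
Highest eligible bid: B at $998.
Second-highest bid $993 is below the reserve $995, so the reserve binds → payment $995.

B pays $995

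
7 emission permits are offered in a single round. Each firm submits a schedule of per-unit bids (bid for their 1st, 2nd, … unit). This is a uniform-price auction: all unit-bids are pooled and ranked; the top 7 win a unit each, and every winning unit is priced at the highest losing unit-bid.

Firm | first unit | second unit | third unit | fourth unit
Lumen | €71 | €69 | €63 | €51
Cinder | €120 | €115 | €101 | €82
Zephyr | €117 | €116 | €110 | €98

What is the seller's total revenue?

Merging the schedules and taking the best 7: 120 (Cinder-1), 117 (Zephyr-1), 116 (Zephyr-2), 115 (Cinder-2), 110 (Zephyr-3), 101 (Cinder-3), 98 (Zephyr-4)
Highest rejected unit-bid = €82.
Allocation: Cinder 3, Zephyr 4. Every unit priced at €82.
Revenue = 7 × 82 = €574.

Total revenue: €574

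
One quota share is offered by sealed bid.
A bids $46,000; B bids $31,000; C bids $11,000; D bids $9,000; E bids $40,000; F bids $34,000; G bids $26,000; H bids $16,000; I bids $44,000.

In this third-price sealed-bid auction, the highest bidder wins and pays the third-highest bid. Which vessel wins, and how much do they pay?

A pays $40,000

Bids ranked: 46,000 (A) > 44,000 (I) > 40,000 (E) > 34,000 (F) > 31,000 (B) > 26,000 (G) > …
A is highest; pays the third-highest bid, $40,000.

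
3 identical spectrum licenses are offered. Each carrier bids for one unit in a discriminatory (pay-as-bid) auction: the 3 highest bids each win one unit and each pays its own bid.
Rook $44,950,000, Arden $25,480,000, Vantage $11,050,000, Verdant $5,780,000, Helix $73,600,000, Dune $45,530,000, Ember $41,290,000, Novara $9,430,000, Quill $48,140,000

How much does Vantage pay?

Sorting: 73,600,000 (Helix), 48,140,000 (Quill), 45,530,000 (Dune), 44,950,000 (Rook), 41,290,000 (Ember), …
Top 3: Helix, Quill, Dune.
Vantage does not win → $0.

Vantage pays $0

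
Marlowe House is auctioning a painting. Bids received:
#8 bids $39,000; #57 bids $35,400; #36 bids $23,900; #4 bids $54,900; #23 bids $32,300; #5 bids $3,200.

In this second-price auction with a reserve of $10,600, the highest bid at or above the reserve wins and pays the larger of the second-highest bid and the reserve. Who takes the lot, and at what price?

#4 pays $39,000

Sorting bids: 54,900 (#4) > 39,000 (#8) > 35,400 (#57) > 32,300 (#23) > 23,900 (#36) > 3,200 (#5)
Highest eligible bid: #4 at $54,900.
Second-highest bid $39,000 exceeds the reserve $10,600 → payment $39,000.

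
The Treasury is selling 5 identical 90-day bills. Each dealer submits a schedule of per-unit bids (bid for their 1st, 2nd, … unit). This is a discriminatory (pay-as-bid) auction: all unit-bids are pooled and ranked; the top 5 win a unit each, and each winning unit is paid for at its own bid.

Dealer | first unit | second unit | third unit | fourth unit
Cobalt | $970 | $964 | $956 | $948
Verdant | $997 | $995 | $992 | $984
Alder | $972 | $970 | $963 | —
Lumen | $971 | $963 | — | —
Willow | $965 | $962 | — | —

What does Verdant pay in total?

Verdant pays $3,968

Pooled unit-bids ranked (top 5): 997 (Verdant-1), 995 (Verdant-2), 992 (Verdant-3), 984 (Verdant-4), 972 (Alder-1)
Next rejected bid: $971 (not a price — pay-as-bid).
Verdant's winning unit-bids: 997 + 995 + 992 + 984 = $3,968.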